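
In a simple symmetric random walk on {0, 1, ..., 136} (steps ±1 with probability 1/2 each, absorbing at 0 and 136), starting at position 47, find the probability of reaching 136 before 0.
P(hit 136 before 0) = 47/136

Let u_k = P(hit 136 before 0 | start at k). Then u_0 = 0, u_136 = 1, and u_k = u_{k-1}/2 + u_{k+1}/2 for 1 ≤ k ≤ 135. This harmonic recurrence is solved by u_k = k/136, giving u_47 = 47/136.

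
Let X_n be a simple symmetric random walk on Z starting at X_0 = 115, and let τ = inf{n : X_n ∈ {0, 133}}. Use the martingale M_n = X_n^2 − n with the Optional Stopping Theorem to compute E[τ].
E[τ] = 2070

M_n = X_n^2 − n is a martingale (since E[X_{n+1}^2 | F_n] = X_n^2 + 1). By OST (τ has finite mean in a bounded region), E[M_τ] = E[M_0] = X_0^2 − 0 = 115^2 = 13225. Also E[M_τ] = E[X_τ^2] − E[τ]. The walk exits at 0 or 133, with P(hit 133 first) = 115/133, so E[X_τ^2] = 133^2 · 115/133 + 0 = 15295. Thus E[τ] = E[X_τ^2] − E[M_τ] = 15295 − 13225 = 2070 = 115(133 − 115) = 2070.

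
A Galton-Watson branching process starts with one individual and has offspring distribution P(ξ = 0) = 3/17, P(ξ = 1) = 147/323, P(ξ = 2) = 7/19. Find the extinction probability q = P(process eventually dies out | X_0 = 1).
q = 57/119

The pgf is f(s) = 3/17 + 147/323·s + 7/19·s². The extinction probability q is the smallest fixed point of f in [0, 1]. Setting s = f(s):
  7/19·s² + (147/323 − 1)·s + 3/17 = 0
  7/19·s² − (3/17 + 7/19)·s + 3/17 = 0
which factors as (s − 1)·(7/19·s − 3/17) = 0, giving roots s = 1 and s = (3/17)/(7/19) = 57/119.
Mean offspring μ = 147/323 + 2·7/19 = 385/323 > 1 (supercritical), so q < 1. The extinction probability is the smaller root: q = (3/17)/(7/19) = 57/119.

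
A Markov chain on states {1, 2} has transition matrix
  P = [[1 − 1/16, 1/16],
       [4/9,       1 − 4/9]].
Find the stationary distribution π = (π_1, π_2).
π_1 = 64/73, π_2 = 9/73

Solve πP = π with π_1 + π_2 = 1. From πP = π: π_1 · (1 − 1/16) + π_2 · 4/9 = π_1 ⇒ π_2 · 4/9 = π_1 · 1/16 ⇒ π_2/π_1 = (1/16)/(4/9) = 9/64. Together with π_1 + π_2 = 1:
  π_1 = (4/9)/(1/16 + 4/9) = (4/9)/(73/144) = 64/73,
  π_2 = (1/16)/(1/16 + 4/9) = (1/16)/(73/144) = 9/73.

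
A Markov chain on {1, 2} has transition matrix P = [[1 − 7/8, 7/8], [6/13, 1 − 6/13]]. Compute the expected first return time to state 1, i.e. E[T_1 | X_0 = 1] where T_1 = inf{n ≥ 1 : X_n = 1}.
E[T_1 | X_0 = 1] = 1/π_1 = 139/48

For an irreducible recurrent Markov chain with stationary distribution π, E[T_i | X_0 = i] = 1/π_i (Kac's formula). Here π_1 = (6/13)/(7/8 + 6/13) = (6/13)/(139/104) = 48/139, so E[T_1 | X_0 = 1] = 1/π_1 = (7/8 + 6/13)/(6/13) = (139/104)/(6/13) = 139/48.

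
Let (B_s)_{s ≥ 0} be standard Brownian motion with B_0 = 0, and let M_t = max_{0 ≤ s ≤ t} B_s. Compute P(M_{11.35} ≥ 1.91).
P(M_{11.35} ≥ 1.91) = 2·P(B_{11.35} ≥ 1.91) = 2(1 − Φ(1.91/√11.35)) ≈ 0.5708

By the reflection principle for Brownian motion, P(M_t ≥ a) = 2 · P(B_t ≥ a) for a ≥ 0. Since B_t ~ N(0, t), P(B_t ≥ 1.91) = 1 − Φ(1.91/√t) = 1 − Φ(1.91/√11.35) = 1 − Φ(0.5669). So
  P(M_{11.35} ≥ 1.91) = 2(1 − Φ(0.5669)) ≈ 0.5708.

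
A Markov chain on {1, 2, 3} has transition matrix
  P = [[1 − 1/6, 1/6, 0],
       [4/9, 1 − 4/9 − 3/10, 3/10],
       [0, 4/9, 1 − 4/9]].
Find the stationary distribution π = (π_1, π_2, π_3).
π = (320/521, 120/521, 81/521)

This is a birth-death chain on three states, which satisfies detailed balance: π_1 · P_{12} = π_2 · P_{21} and π_2 · P_{23} = π_3 · P_{32}.
From π_1 · 1/6 = π_2 · 4/9: π_2/π_1 = (1/6)/(4/9) = 3/8.
From π_2 · 3/10 = π_3 · 4/9: π_3/π_2 = (3/10)/(4/9) = 27/40.
Take π_1 proportional to 1; then unnormalized π = (1, 3/8, 81/320). Normalize by dividing by the sum 521/320:
  π = (320/521, 120/521, 81/521).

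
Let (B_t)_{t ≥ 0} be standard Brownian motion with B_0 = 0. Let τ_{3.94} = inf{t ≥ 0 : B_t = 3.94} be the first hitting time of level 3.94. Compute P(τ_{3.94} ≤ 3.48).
P(τ_{3.94} ≤ 3.48) = 2(1 − Φ(3.94/√3.48)) = 2(1 − Φ(2.1121)) ≈ 0.0347

By the reflection principle for standard BM, P(τ_b ≤ t) = 2 · P(B_t ≥ b). Since B_t ~ N(0, t), P(B_t ≥ 3.94) = 1 − Φ(3.94/√t) = 1 − Φ(3.94/√3.48) = 1 − Φ(2.1121) ≈ 0.01734. Doubling: P(τ_{3.94} ≤ 3.48) ≈ 2 · 0.01734 = 0.03468 ≈ 0.0347.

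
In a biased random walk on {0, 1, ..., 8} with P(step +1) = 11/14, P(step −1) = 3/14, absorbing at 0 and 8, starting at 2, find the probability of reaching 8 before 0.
P(hit 8 before 0) = (1 − (3/11)^2) / (1 − (3/11)^8) = 1771561/1913860

Let u_k denote P(reach 8 before 0 | start at k). Boundary: u_0 = 0, u_8 = 1. Recurrence: u_k = 11/14·u_{k+1} + 3/14·u_{k-1} for 1 ≤ k ≤ 7. Try u_k = A + B·r^k with r = q/p = (3/14)/(11/14) = 3/11. Substitution satisfies the recurrence; boundary conditions give:
  u_k = (1 − r^k) / (1 − r^N) = (1 − (3/11)^2) / (1 − (3/11)^8) = 1771561/1913860.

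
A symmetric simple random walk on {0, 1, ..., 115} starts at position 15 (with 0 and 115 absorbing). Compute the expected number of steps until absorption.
E[τ | X_0 = 15] = 1500

Let v_k = E[τ | X_0 = k]. Boundary: v_0 = v_115 = 0. Recurrence: v_k = 1 + (v_{k-1} + v_{k+1})/2 for 1 ≤ k ≤ 114. The particular solution to v_k − (v_{k-1} + v_{k+1})/2 = 1 is v_k = −k^2. Adding homogeneous solution A + B k and matching boundaries gives v_k = k (115 − k). Substituting k = 15: v_15 = 15 · 100 = 1500.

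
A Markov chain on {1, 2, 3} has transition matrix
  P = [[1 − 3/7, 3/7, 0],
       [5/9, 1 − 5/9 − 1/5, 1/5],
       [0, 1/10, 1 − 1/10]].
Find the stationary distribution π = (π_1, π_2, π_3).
π = (35/116, 27/116, 27/58)

This is a birth-death chain on three states, which satisfies detailed balance: π_1 · P_{12} = π_2 · P_{21} and π_2 · P_{23} = π_3 · P_{32}.
From π_1 · 3/7 = π_2 · 5/9: π_2/π_1 = (3/7)/(5/9) = 27/35.
From π_2 · 1/5 = π_3 · 1/10: π_3/π_2 = (1/5)/(1/10) = 2.
Take π_1 proportional to 1; then unnormalized π = (1, 27/35, 54/35). Normalize by dividing by the sum 116/35:
  π = (35/116, 27/116, 27/58).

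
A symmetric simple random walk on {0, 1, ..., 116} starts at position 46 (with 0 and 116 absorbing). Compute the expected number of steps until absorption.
E[τ | X_0 = 46] = 3220

Let v_k = E[τ | X_0 = k]. Boundary: v_0 = v_116 = 0. Recurrence: v_k = 1 + (v_{k-1} + v_{k+1})/2 for 1 ≤ k ≤ 115. The particular solution to v_k − (v_{k-1} + v_{k+1})/2 = 1 is v_k = −k^2. Adding homogeneous solution A + B k and matching boundaries gives v_k = k (116 − k). Substituting k = 46: v_46 = 46 · 70 = 3220.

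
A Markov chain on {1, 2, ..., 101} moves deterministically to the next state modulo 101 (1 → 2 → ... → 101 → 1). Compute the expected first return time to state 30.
E[T_30 | X_0 = 30] = 101

The chain cycles deterministically, so starting at state 30 it returns in exactly 101 steps. Equivalently, the stationary distribution is uniform π_j = 1/101 for every state j, so by Kac's formula E[T_30] = 1/π_30 = 101.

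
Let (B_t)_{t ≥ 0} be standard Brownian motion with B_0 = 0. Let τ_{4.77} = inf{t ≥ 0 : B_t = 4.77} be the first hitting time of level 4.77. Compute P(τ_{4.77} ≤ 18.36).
P(τ_{4.77} ≤ 18.36) = 2(1 − Φ(4.77/√18.36)) = 2(1 − Φ(1.1132)) ≈ 0.2656

By the reflection principle for standard BM, P(τ_b ≤ t) = 2 · P(B_t ≥ b). Since B_t ~ N(0, t), P(B_t ≥ 4.77) = 1 − Φ(4.77/√t) = 1 − Φ(4.77/√18.36) = 1 − Φ(1.1132) ≈ 0.13281. Doubling: P(τ_{4.77} ≤ 18.36) ≈ 2 · 0.13281 = 0.26562 ≈ 0.2656.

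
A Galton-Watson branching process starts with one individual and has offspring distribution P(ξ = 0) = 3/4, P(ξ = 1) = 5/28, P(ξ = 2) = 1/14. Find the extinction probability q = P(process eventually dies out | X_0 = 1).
q = 1

Mean offspring μ = 0·3/4 + 1·5/28 + 2·1/14 = 9/28 ≤ 1. For μ ≤ 1 with offspring not concentrated at 1, the Galton-Watson process goes extinct almost surely, so q = 1.
(Algebraic check: The pgf is f(s) = 3/4 + 5/28·s + 1/14·s². The extinction probability q is the smallest fixed point of f in [0, 1]. Setting s = f(s):
  1/14·s² + (5/28 − 1)·s + 3/4 = 0
  1/14·s² − (3/4 + 1/14)·s + 3/4 = 0
which factors as (s − 1)·(1/14·s − 3/4) = 0, giving roots s = 1 and s = (3/4)/(1/14) = 21/2. Since 21/2 ≥ 1, the smallest root in [0, 1] is s = 1.)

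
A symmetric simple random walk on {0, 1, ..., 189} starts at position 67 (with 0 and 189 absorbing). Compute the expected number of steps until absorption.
E[τ | X_0 = 67] = 8174

Let v_k = E[τ | X_0 = k]. Boundary: v_0 = v_189 = 0. Recurrence: v_k = 1 + (v_{k-1} + v_{k+1})/2 for 1 ≤ k ≤ 188. The particular solution to v_k − (v_{k-1} + v_{k+1})/2 = 1 is v_k = −k^2. Adding homogeneous solution A + B k and matching boundaries gives v_k = k (189 − k). Substituting k = 67: v_67 = 67 · 122 = 8174.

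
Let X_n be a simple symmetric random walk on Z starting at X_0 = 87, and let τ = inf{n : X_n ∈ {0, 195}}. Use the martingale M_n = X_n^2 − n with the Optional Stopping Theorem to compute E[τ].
E[τ] = 9396

M_n = X_n^2 − n is a martingale (since E[X_{n+1}^2 | F_n] = X_n^2 + 1). By OST (τ has finite mean in a bounded region), E[M_τ] = E[M_0] = X_0^2 − 0 = 87^2 = 7569. Also E[M_τ] = E[X_τ^2] − E[τ]. The walk exits at 0 or 195, with P(hit 195 first) = 87/195, so E[X_τ^2] = 195^2 · 87/195 + 0 = 16965. Thus E[τ] = E[X_τ^2] − E[M_τ] = 16965 − 7569 = 9396 = 87(195 − 87) = 9396.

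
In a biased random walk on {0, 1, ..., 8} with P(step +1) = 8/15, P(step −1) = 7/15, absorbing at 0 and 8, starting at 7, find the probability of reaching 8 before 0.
P(hit 8 before 0) = (1 − (7/8)^7) / (1 − (7/8)^8) = 10188872/11012415

Let u_k denote P(reach 8 before 0 | start at k). Boundary: u_0 = 0, u_8 = 1. Recurrence: u_k = 8/15·u_{k+1} + 7/15·u_{k-1} for 1 ≤ k ≤ 7. Try u_k = A + B·r^k with r = q/p = (7/15)/(8/15) = 7/8. Substitution satisfies the recurrence; boundary conditions give:
  u_k = (1 − r^k) / (1 − r^N) = (1 − (7/8)^7) / (1 − (7/8)^8) = 10188872/11012415.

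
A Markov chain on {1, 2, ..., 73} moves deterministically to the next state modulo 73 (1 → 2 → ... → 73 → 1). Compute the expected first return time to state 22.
E[T_22 | X_0 = 22] = 73

The chain cycles deterministically, so starting at state 22 it returns in exactly 73 steps. Equivalently, the stationary distribution is uniform π_j = 1/73 for every state j, so by Kac's formula E[T_22] = 1/π_22 = 73.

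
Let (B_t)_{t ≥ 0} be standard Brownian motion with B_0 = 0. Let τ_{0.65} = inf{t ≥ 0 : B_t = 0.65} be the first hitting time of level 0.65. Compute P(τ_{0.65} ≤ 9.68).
P(τ_{0.65} ≤ 9.68) = 2(1 − Φ(0.65/√9.68)) = 2(1 − Φ(0.2089)) ≈ 0.8345

By the reflection principle for standard BM, P(τ_b ≤ t) = 2 · P(B_t ≥ b). Since B_t ~ N(0, t), P(B_t ≥ 0.65) = 1 − Φ(0.65/√t) = 1 − Φ(0.65/√9.68) = 1 − Φ(0.2089) ≈ 0.41726. Doubling: P(τ_{0.65} ≤ 9.68) ≈ 2 · 0.41726 = 0.83452 ≈ 0.8345.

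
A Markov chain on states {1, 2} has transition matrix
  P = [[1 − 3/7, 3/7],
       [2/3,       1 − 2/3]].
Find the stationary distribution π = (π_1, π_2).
π_1 = 14/23, π_2 = 9/23

Solve πP = π with π_1 + π_2 = 1. From πP = π: π_1 · (1 − 3/7) + π_2 · 2/3 = π_1 ⇒ π_2 · 2/3 = π_1 · 3/7 ⇒ π_2/π_1 = (3/7)/(2/3) = 9/14. Together with π_1 + π_2 = 1:
  π_1 = (2/3)/(3/7 + 2/3) = (2/3)/(23/21) = 14/23,
  π_2 = (3/7)/(3/7 + 2/3) = (3/7)/(23/21) = 9/23.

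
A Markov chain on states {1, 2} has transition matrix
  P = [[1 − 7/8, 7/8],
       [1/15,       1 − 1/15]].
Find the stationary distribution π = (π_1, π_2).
π_1 = 8/113, π_2 = 105/113

Solve πP = π with π_1 + π_2 = 1. From πP = π: π_1 · (1 − 7/8) + π_2 · 1/15 = π_1 ⇒ π_2 · 1/15 = π_1 · 7/8 ⇒ π_2/π_1 = (7/8)/(1/15) = 105/8. Together with π_1 + π_2 = 1:
  π_1 = (1/15)/(7/8 + 1/15) = (1/15)/(113/120) = 8/113,
  π_2 = (7/8)/(7/8 + 1/15) = (7/8)/(113/120) = 105/113.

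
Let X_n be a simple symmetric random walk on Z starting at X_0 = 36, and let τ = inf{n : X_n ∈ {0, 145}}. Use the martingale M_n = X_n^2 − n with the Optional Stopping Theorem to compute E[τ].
E[τ] = 3924

M_n = X_n^2 − n is a martingale (since E[X_{n+1}^2 | F_n] = X_n^2 + 1). By OST (τ has finite mean in a bounded region), E[M_τ] = E[M_0] = X_0^2 − 0 = 36^2 = 1296. Also E[M_τ] = E[X_τ^2] − E[τ]. The walk exits at 0 or 145, with P(hit 145 first) = 36/145, so E[X_τ^2] = 145^2 · 36/145 + 0 = 5220. Thus E[τ] = E[X_τ^2] − E[M_τ] = 5220 − 1296 = 3924 = 36(145 − 36) = 3924.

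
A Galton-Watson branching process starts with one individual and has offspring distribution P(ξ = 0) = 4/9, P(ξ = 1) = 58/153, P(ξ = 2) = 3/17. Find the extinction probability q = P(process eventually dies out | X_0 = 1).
q = 1

Mean offspring μ = 0·4/9 + 1·58/153 + 2·3/17 = 112/153 ≤ 1. For μ ≤ 1 with offspring not concentrated at 1, the Galton-Watson process goes extinct almost surely, so q = 1.
(Algebraic check: The pgf is f(s) = 4/9 + 58/153·s + 3/17·s². The extinction probability q is the smallest fixed point of f in [0, 1]. Setting s = f(s):
  3/17·s² + (58/153 − 1)·s + 4/9 = 0
  3/17·s² − (4/9 + 3/17)·s + 4/9 = 0
which factors as (s − 1)·(3/17·s − 4/9) = 0, giving roots s = 1 and s = (4/9)/(3/17) = 68/27. Since 68/27 ≥ 1, the smallest root in [0, 1] is s = 1.)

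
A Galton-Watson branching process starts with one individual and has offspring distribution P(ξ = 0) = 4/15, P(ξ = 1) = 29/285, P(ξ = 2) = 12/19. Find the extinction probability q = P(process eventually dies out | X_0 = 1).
q = 19/45

The pgf is f(s) = 4/15 + 29/285·s + 12/19·s². The extinction probability q is the smallest fixed point of f in [0, 1]. Setting s = f(s):
  12/19·s² + (29/285 − 1)·s + 4/15 = 0
  12/19·s² − (4/15 + 12/19)·s + 4/15 = 0
which factors as (s − 1)·(12/19·s − 4/15) = 0, giving roots s = 1 and s = (4/15)/(12/19) = 19/45.
Mean offspring μ = 29/285 + 2·12/19 = 389/285 > 1 (supercritical), so q < 1. The extinction probability is the smaller root: q = (4/15)/(12/19) = 19/45.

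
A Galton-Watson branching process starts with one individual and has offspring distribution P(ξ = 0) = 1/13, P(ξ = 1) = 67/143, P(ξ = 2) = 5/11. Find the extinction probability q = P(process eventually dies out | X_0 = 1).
q = 11/65

The pgf is f(s) = 1/13 + 67/143·s + 5/11·s². The extinction probability q is the smallest fixed point of f in [0, 1]. Setting s = f(s):
  5/11·s² + (67/143 − 1)·s + 1/13 = 0
  5/11·s² − (1/13 + 5/11)·s + 1/13 = 0
which factors as (s − 1)·(5/11·s − 1/13) = 0, giving roots s = 1 and s = (1/13)/(5/11) = 11/65.
Mean offspring μ = 67/143 + 2·5/11 = 197/143 > 1 (supercritical), so q < 1. The extinction probability is the smaller root: q = (1/13)/(5/11) = 11/65.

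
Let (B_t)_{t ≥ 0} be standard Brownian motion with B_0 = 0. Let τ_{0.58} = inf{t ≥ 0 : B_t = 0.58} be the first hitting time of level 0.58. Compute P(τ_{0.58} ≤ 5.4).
P(τ_{0.58} ≤ 5.4) = 2(1 − Φ(0.58/√5.4)) = 2(1 − Φ(0.2496)) ≈ 0.8029

By the reflection principle for standard BM, P(τ_b ≤ t) = 2 · P(B_t ≥ b). Since B_t ~ N(0, t), P(B_t ≥ 0.58) = 1 − Φ(0.58/√t) = 1 − Φ(0.58/√5.4) = 1 − Φ(0.2496) ≈ 0.40145. Doubling: P(τ_{0.58} ≤ 5.4) ≈ 2 · 0.40145 = 0.80290 ≈ 0.8029.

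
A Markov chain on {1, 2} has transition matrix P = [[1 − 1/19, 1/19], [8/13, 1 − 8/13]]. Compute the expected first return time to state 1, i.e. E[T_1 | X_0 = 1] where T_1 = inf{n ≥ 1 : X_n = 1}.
E[T_1 | X_0 = 1] = 1/π_1 = 165/152

For an irreducible recurrent Markov chain with stationary distribution π, E[T_i | X_0 = i] = 1/π_i (Kac's formula). Here π_1 = (8/13)/(1/19 + 8/13) = (8/13)/(165/247) = 152/165, so E[T_1 | X_0 = 1] = 1/π_1 = (1/19 + 8/13)/(8/13) = (165/247)/(8/13) = 165/152.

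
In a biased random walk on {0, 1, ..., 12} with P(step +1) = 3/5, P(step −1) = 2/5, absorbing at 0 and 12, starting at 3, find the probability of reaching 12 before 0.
P(hit 12 before 0) = (1 − (2/3)^3) / (1 − (2/3)^12) = 19683/27755

Let u_k denote P(reach 12 before 0 | start at k). Boundary: u_0 = 0, u_12 = 1. Recurrence: u_k = 3/5·u_{k+1} + 2/5·u_{k-1} for 1 ≤ k ≤ 11. Try u_k = A + B·r^k with r = q/p = (2/5)/(3/5) = 2/3. Substitution satisfies the recurrence; boundary conditions give:
  u_k = (1 − r^k) / (1 − r^N) = (1 − (2/3)^3) / (1 − (2/3)^12) = 19683/27755.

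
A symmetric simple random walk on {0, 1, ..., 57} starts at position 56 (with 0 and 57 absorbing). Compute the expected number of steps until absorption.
E[τ | X_0 = 56] = 56

Let v_k = E[τ | X_0 = k]. Boundary: v_0 = v_57 = 0. Recurrence: v_k = 1 + (v_{k-1} + v_{k+1})/2 for 1 ≤ k ≤ 56. The particular solution to v_k − (v_{k-1} + v_{k+1})/2 = 1 is v_k = −k^2. Adding homogeneous solution A + B k and matching boundaries gives v_k = k (57 − k). Substituting k = 56: v_56 = 56 · 1 = 56.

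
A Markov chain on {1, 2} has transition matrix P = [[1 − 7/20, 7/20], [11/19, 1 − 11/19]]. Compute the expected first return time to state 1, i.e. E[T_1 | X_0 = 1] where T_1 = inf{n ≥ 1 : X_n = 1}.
E[T_1 | X_0 = 1] = 1/π_1 = 353/220

For an irreducible recurrent Markov chain with stationary distribution π, E[T_i | X_0 = i] = 1/π_i (Kac's formula). Here π_1 = (11/19)/(7/20 + 11/19) = (11/19)/(353/380) = 220/353, so E[T_1 | X_0 = 1] = 1/π_1 = (7/20 + 11/19)/(11/19) = (353/380)/(11/19) = 353/220.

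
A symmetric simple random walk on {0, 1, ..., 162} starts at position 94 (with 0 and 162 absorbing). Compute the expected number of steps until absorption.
E[τ | X_0 = 94] = 6392

Let v_k = E[τ | X_0 = k]. Boundary: v_0 = v_162 = 0. Recurrence: v_k = 1 + (v_{k-1} + v_{k+1})/2 for 1 ≤ k ≤ 161. The particular solution to v_k − (v_{k-1} + v_{k+1})/2 = 1 is v_k = −k^2. Adding homogeneous solution A + B k and matching boundaries gives v_k = k (162 − k). Substituting k = 94: v_94 = 94 · 68 = 6392.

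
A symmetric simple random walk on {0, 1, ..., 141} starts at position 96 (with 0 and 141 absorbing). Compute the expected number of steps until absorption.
E[τ | X_0 = 96] = 4320

Let v_k = E[τ | X_0 = k]. Boundary: v_0 = v_141 = 0. Recurrence: v_k = 1 + (v_{k-1} + v_{k+1})/2 for 1 ≤ k ≤ 140. The particular solution to v_k − (v_{k-1} + v_{k+1})/2 = 1 is v_k = −k^2. Adding homogeneous solution A + B k and matching boundaries gives v_k = k (141 − k). Substituting k = 96: v_96 = 96 · 45 = 4320.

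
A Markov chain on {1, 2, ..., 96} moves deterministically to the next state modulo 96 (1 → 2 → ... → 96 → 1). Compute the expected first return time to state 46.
E[T_46 | X_0 = 46] = 96

The chain cycles deterministically, so starting at state 46 it returns in exactly 96 steps. Equivalently, the stationary distribution is uniform π_j = 1/96 for every state j, so by Kac's formula E[T_46] = 1/π_46 = 96.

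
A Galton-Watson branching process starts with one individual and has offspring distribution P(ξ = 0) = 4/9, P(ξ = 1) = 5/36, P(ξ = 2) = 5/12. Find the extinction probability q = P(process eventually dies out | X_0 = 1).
q = 1

Mean offspring μ = 0·4/9 + 1·5/36 + 2·5/12 = 35/36 ≤ 1. For μ ≤ 1 with offspring not concentrated at 1, the Galton-Watson process goes extinct almost surely, so q = 1.
(Algebraic check: The pgf is f(s) = 4/9 + 5/36·s + 5/12·s². The extinction probability q is the smallest fixed point of f in [0, 1]. Setting s = f(s):
  5/12·s² + (5/36 − 1)·s + 4/9 = 0
  5/12·s² − (4/9 + 5/12)·s + 4/9 = 0
which factors as (s − 1)·(5/12·s − 4/9) = 0, giving roots s = 1 and s = (4/9)/(5/12) = 16/15. Since 16/15 ≥ 1, the smallest root in [0, 1] is s = 1.)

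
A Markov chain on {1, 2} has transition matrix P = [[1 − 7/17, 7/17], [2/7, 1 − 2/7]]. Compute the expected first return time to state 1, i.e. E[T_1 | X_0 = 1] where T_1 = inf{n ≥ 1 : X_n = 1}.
E[T_1 | X_0 = 1] = 1/π_1 = 83/34

For an irreducible recurrent Markov chain with stationary distribution π, E[T_i | X_0 = i] = 1/π_i (Kac's formula). Here π_1 = (2/7)/(7/17 + 2/7) = (2/7)/(83/119) = 34/83, so E[T_1 | X_0 = 1] = 1/π_1 = (7/17 + 2/7)/(2/7) = (83/119)/(2/7) = 83/34.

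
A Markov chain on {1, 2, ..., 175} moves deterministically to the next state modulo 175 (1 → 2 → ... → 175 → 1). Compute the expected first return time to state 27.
E[T_27 | X_0 = 27] = 175

The chain cycles deterministically, so starting at state 27 it returns in exactly 175 steps. Equivalently, the stationary distribution is uniform π_j = 1/175 for every state j, so by Kac's formula E[T_27] = 1/π_27 = 175.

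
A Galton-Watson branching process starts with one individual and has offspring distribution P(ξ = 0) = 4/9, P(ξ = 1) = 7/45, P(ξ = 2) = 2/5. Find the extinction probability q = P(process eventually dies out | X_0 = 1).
q = 1

Mean offspring μ = 0·4/9 + 1·7/45 + 2·2/5 = 43/45 ≤ 1. For μ ≤ 1 with offspring not concentrated at 1, the Galton-Watson process goes extinct almost surely, so q = 1.
(Algebraic check: The pgf is f(s) = 4/9 + 7/45·s + 2/5·s². The extinction probability q is the smallest fixed point of f in [0, 1]. Setting s = f(s):
  2/5·s² + (7/45 − 1)·s + 4/9 = 0
  2/5·s² − (4/9 + 2/5)·s + 4/9 = 0
which factors as (s − 1)·(2/5·s − 4/9) = 0, giving roots s = 1 and s = (4/9)/(2/5) = 10/9. Since 10/9 ≥ 1, the smallest root in [0, 1] is s = 1.)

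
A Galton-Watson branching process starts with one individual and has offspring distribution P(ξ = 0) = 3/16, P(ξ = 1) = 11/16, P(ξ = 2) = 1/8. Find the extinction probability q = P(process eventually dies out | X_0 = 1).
q = 1

Mean offspring μ = 0·3/16 + 1·11/16 + 2·1/8 = 15/16 ≤ 1. For μ ≤ 1 with offspring not concentrated at 1, the Galton-Watson process goes extinct almost surely, so q = 1.
(Algebraic check: The pgf is f(s) = 3/16 + 11/16·s + 1/8·s². The extinction probability q is the smallest fixed point of f in [0, 1]. Setting s = f(s):
  1/8·s² + (11/16 − 1)·s + 3/16 = 0
  1/8·s² − (3/16 + 1/8)·s + 3/16 = 0
which factors as (s − 1)·(1/8·s − 3/16) = 0, giving roots s = 1 and s = (3/16)/(1/8) = 3/2. Since 3/2 ≥ 1, the smallest root in [0, 1] is s = 1.)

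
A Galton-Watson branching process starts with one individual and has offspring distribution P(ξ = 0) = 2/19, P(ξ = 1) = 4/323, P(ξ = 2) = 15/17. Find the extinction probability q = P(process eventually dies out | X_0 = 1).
q = 34/285

The pgf is f(s) = 2/19 + 4/323·s + 15/17·s². The extinction probability q is the smallest fixed point of f in [0, 1]. Setting s = f(s):
  15/17·s² + (4/323 − 1)·s + 2/19 = 0
  15/17·s² − (2/19 + 15/17)·s + 2/19 = 0
which factors as (s − 1)·(15/17·s − 2/19) = 0, giving roots s = 1 and s = (2/19)/(15/17) = 34/285.
Mean offspring μ = 4/323 + 2·15/17 = 574/323 > 1 (supercritical), so q < 1. The extinction probability is the smaller root: q = (2/19)/(15/17) = 34/285.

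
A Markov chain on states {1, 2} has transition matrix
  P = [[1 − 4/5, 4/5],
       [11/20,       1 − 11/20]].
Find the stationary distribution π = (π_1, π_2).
π_1 = 11/27, π_2 = 16/27

Solve πP = π with π_1 + π_2 = 1. From πP = π: π_1 · (1 − 4/5) + π_2 · 11/20 = π_1 ⇒ π_2 · 11/20 = π_1 · 4/5 ⇒ π_2/π_1 = (4/5)/(11/20) = 16/11. Together with π_1 + π_2 = 1:
  π_1 = (11/20)/(4/5 + 11/20) = (11/20)/(27/20) = 11/27,
  π_2 = (4/5)/(4/5 + 11/20) = (4/5)/(27/20) = 16/27.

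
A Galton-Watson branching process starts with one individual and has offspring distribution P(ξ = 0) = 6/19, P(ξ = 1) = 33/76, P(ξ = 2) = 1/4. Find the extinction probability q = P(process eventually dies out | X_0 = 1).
q = 1

Mean offspring μ = 0·6/19 + 1·33/76 + 2·1/4 = 71/76 ≤ 1. For μ ≤ 1 with offspring not concentrated at 1, the Galton-Watson process goes extinct almost surely, so q = 1.
(Algebraic check: The pgf is f(s) = 6/19 + 33/76·s + 1/4·s². The extinction probability q is the smallest fixed point of f in [0, 1]. Setting s = f(s):
  1/4·s² + (33/76 − 1)·s + 6/19 = 0
  1/4·s² − (6/19 + 1/4)·s + 6/19 = 0
which factors as (s − 1)·(1/4·s − 6/19) = 0, giving roots s = 1 and s = (6/19)/(1/4) = 24/19. Since 24/19 ≥ 1, the smallest root in [0, 1] is s = 1.)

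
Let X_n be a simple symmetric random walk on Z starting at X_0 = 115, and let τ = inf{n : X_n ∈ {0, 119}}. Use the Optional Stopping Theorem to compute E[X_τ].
E[X_τ] = 115

X_n is a martingale and τ is a bounded-mean stopping time (indeed τ is finite a.s. with bounded expectation since the walk is in a bounded region). By the OST, E[X_τ] = E[X_0] = 115. Equivalently: E[X_τ] = 119 · P(hit 119 first) + 0 · P(hit 0 first) = 119 · (115/119) = 115.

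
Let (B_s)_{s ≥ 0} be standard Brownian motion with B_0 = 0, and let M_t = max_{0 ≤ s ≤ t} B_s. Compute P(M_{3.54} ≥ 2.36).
P(M_{3.54} ≥ 2.36) = 2·P(B_{3.54} ≥ 2.36) = 2(1 − Φ(2.36/√3.54)) ≈ 0.2097

By the reflection principle for Brownian motion, P(M_t ≥ a) = 2 · P(B_t ≥ a) for a ≥ 0. Since B_t ~ N(0, t), P(B_t ≥ 2.36) = 1 − Φ(2.36/√t) = 1 − Φ(2.36/√3.54) = 1 − Φ(1.2543). So
  P(M_{3.54} ≥ 2.36) = 2(1 − Φ(1.2543)) ≈ 0.2097.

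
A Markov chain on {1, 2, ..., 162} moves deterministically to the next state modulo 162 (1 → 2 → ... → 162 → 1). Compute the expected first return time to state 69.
E[T_69 | X_0 = 69] = 162

The chain cycles deterministically, so starting at state 69 it returns in exactly 162 steps. Equivalently, the stationary distribution is uniform π_j = 1/162 for every state j, so by Kac's formula E[T_69] = 1/π_69 = 162.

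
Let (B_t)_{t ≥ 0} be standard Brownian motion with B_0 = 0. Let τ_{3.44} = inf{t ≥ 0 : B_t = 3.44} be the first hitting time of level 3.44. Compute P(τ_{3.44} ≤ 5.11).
P(τ_{3.44} ≤ 5.11) = 2(1 − Φ(3.44/√5.11)) = 2(1 − Φ(1.5218)) ≈ 0.1281

By the reflection principle for standard BM, P(τ_b ≤ t) = 2 · P(B_t ≥ b). Since B_t ~ N(0, t), P(B_t ≥ 3.44) = 1 − Φ(3.44/√t) = 1 − Φ(3.44/√5.11) = 1 − Φ(1.5218) ≈ 0.06403. Doubling: P(τ_{3.44} ≤ 5.11) ≈ 2 · 0.06403 = 0.12806 ≈ 0.1281.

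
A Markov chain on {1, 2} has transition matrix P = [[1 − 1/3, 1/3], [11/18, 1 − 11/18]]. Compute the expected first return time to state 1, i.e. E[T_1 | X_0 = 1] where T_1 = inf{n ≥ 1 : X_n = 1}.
E[T_1 | X_0 = 1] = 1/π_1 = 17/11

For an irreducible recurrent Markov chain with stationary distribution π, E[T_i | X_0 = i] = 1/π_i (Kac's formula). Here π_1 = (11/18)/(1/3 + 11/18) = (11/18)/(17/18) = 11/17, so E[T_1 | X_0 = 1] = 1/π_1 = (1/3 + 11/18)/(11/18) = (17/18)/(11/18) = 17/11.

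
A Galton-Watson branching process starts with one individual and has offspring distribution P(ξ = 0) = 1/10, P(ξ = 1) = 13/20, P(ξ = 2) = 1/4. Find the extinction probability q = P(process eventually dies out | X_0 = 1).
q = 2/5

The pgf is f(s) = 1/10 + 13/20·s + 1/4·s². The extinction probability q is the smallest fixed point of f in [0, 1]. Setting s = f(s):
  1/4·s² + (13/20 − 1)·s + 1/10 = 0
  1/4·s² − (1/10 + 1/4)·s + 1/10 = 0
which factors as (s − 1)·(1/4·s − 1/10) = 0, giving roots s = 1 and s = (1/10)/(1/4) = 2/5.
Mean offspring μ = 13/20 + 2·1/4 = 23/20 > 1 (supercritical), so q < 1. The extinction probability is the smaller root: q = (1/10)/(1/4) = 2/5.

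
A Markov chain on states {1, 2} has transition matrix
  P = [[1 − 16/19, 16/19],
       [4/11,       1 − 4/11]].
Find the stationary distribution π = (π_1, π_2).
π_1 = 19/63, π_2 = 44/63

Solve πP = π with π_1 + π_2 = 1. From πP = π: π_1 · (1 − 16/19) + π_2 · 4/11 = π_1 ⇒ π_2 · 4/11 = π_1 · 16/19 ⇒ π_2/π_1 = (16/19)/(4/11) = 44/19. Together with π_1 + π_2 = 1:
  π_1 = (4/11)/(16/19 + 4/11) = (4/11)/(252/209) = 19/63,
  π_2 = (16/19)/(16/19 + 4/11) = (16/19)/(252/209) = 44/63.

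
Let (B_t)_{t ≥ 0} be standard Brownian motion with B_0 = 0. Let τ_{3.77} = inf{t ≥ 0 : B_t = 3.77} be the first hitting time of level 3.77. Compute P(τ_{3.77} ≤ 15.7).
P(τ_{3.77} ≤ 15.7) = 2(1 − Φ(3.77/√15.7)) = 2(1 − Φ(0.9515)) ≈ 0.3414

By the reflection principle for standard BM, P(τ_b ≤ t) = 2 · P(B_t ≥ b). Since B_t ~ N(0, t), P(B_t ≥ 3.77) = 1 − Φ(3.77/√t) = 1 − Φ(3.77/√15.7) = 1 − Φ(0.9515) ≈ 0.17068. Doubling: P(τ_{3.77} ≤ 15.7) ≈ 2 · 0.17068 = 0.34136 ≈ 0.3414.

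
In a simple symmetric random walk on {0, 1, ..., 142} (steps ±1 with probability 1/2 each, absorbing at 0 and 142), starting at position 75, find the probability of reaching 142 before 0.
P(hit 142 before 0) = 75/142

Let u_k = P(hit 142 before 0 | start at k). Then u_0 = 0, u_142 = 1, and u_k = u_{k-1}/2 + u_{k+1}/2 for 1 ≤ k ≤ 141. This harmonic recurrence is solved by u_k = k/142, giving u_75 = 75/142.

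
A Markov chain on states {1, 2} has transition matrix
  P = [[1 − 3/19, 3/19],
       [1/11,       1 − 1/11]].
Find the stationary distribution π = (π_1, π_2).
π_1 = 19/52, π_2 = 33/52

Solve πP = π with π_1 + π_2 = 1. From πP = π: π_1 · (1 − 3/19) + π_2 · 1/11 = π_1 ⇒ π_2 · 1/11 = π_1 · 3/19 ⇒ π_2/π_1 = (3/19)/(1/11) = 33/19. Together with π_1 + π_2 = 1:
  π_1 = (1/11)/(3/19 + 1/11) = (1/11)/(52/209) = 19/52,
  π_2 = (3/19)/(3/19 + 1/11) = (3/19)/(52/209) = 33/52.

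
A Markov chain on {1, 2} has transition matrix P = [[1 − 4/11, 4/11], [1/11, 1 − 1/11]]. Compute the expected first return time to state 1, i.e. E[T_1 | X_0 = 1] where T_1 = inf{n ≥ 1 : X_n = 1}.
E[T_1 | X_0 = 1] = 1/π_1 = 5

For an irreducible recurrent Markov chain with stationary distribution π, E[T_i | X_0 = i] = 1/π_i (Kac's formula). Here π_1 = (1/11)/(4/11 + 1/11) = (1/11)/(5/11) = 1/5, so E[T_1 | X_0 = 1] = 1/π_1 = (4/11 + 1/11)/(1/11) = (5/11)/(1/11) = 5.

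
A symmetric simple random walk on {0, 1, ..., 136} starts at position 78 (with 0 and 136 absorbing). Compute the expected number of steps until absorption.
E[τ | X_0 = 78] = 4524

Let v_k = E[τ | X_0 = k]. Boundary: v_0 = v_136 = 0. Recurrence: v_k = 1 + (v_{k-1} + v_{k+1})/2 for 1 ≤ k ≤ 135. The particular solution to v_k − (v_{k-1} + v_{k+1})/2 = 1 is v_k = −k^2. Adding homogeneous solution A + B k and matching boundaries gives v_k = k (136 − k). Substituting k = 78: v_78 = 78 · 58 = 4524.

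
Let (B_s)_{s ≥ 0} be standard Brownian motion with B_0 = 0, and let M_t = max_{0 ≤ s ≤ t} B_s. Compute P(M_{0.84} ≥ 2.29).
P(M_{0.84} ≥ 2.29) = 2·P(B_{0.84} ≥ 2.29) = 2(1 − Φ(2.29/√0.84)) ≈ 0.0125

By the reflection principle for Brownian motion, P(M_t ≥ a) = 2 · P(B_t ≥ a) for a ≥ 0. Since B_t ~ N(0, t), P(B_t ≥ 2.29) = 1 − Φ(2.29/√t) = 1 − Φ(2.29/√0.84) = 1 − Φ(2.4986). So
  P(M_{0.84} ≥ 2.29) = 2(1 − Φ(2.4986)) ≈ 0.0125.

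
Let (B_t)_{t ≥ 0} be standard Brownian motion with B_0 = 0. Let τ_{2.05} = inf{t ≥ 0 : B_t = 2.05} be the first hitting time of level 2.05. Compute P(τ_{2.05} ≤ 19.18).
P(τ_{2.05} ≤ 19.18) = 2(1 − Φ(2.05/√19.18)) = 2(1 − Φ(0.4681)) ≈ 0.6397

By the reflection principle for standard BM, P(τ_b ≤ t) = 2 · P(B_t ≥ b). Since B_t ~ N(0, t), P(B_t ≥ 2.05) = 1 − Φ(2.05/√t) = 1 − Φ(2.05/√19.18) = 1 − Φ(0.4681) ≈ 0.31986. Doubling: P(τ_{2.05} ≤ 19.18) ≈ 2 · 0.31986 = 0.63972 ≈ 0.6397.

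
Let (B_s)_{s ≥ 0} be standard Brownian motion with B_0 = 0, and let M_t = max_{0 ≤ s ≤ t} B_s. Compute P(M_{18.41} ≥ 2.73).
P(M_{18.41} ≥ 2.73) = 2·P(B_{18.41} ≥ 2.73) = 2(1 − Φ(2.73/√18.41)) ≈ 0.5246

By the reflection principle for Brownian motion, P(M_t ≥ a) = 2 · P(B_t ≥ a) for a ≥ 0. Since B_t ~ N(0, t), P(B_t ≥ 2.73) = 1 − Φ(2.73/√t) = 1 − Φ(2.73/√18.41) = 1 − Φ(0.6363). So
  P(M_{18.41} ≥ 2.73) = 2(1 − Φ(0.6363)) ≈ 0.5246.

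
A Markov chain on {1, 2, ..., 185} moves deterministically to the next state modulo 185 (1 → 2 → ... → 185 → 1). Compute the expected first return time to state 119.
E[T_119 | X_0 = 119] = 185

The chain cycles deterministically, so starting at state 119 it returns in exactly 185 steps. Equivalently, the stationary distribution is uniform π_j = 1/185 for every state j, so by Kac's formula E[T_119] = 1/π_119 = 185.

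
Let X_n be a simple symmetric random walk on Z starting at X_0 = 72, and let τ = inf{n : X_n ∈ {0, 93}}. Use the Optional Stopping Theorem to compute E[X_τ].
E[X_τ] = 72

X_n is a martingale and τ is a bounded-mean stopping time (indeed τ is finite a.s. with bounded expectation since the walk is in a bounded region). By the OST, E[X_τ] = E[X_0] = 72. Equivalently: E[X_τ] = 93 · P(hit 93 first) + 0 · P(hit 0 first) = 93 · (72/93) = 72.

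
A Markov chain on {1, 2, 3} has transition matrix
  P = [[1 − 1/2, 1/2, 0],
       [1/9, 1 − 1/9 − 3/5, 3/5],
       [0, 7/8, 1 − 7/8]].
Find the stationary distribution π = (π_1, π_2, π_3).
π = (70/601, 315/601, 216/601)

This is a birth-death chain on three states, which satisfies detailed balance: π_1 · P_{12} = π_2 · P_{21} and π_2 · P_{23} = π_3 · P_{32}.
From π_1 · 1/2 = π_2 · 1/9: π_2/π_1 = (1/2)/(1/9) = 9/2.
From π_2 · 3/5 = π_3 · 7/8: π_3/π_2 = (3/5)/(7/8) = 24/35.
Take π_1 proportional to 1; then unnormalized π = (1, 9/2, 108/35). Normalize by dividing by the sum 601/70:
  π = (70/601, 315/601, 216/601).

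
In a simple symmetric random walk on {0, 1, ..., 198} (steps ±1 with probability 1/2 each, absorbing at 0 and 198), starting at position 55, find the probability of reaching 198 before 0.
P(hit 198 before 0) = 55/198 = 5/18

Let u_k = P(hit 198 before 0 | start at k). Then u_0 = 0, u_198 = 1, and u_k = u_{k-1}/2 + u_{k+1}/2 for 1 ≤ k ≤ 197. This harmonic recurrence is solved by u_k = k/198, giving u_55 = 55/198 = 5/18.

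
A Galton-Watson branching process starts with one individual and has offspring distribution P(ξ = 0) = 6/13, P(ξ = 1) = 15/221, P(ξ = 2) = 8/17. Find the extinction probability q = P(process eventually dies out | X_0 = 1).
q = 51/52

The pgf is f(s) = 6/13 + 15/221·s + 8/17·s². The extinction probability q is the smallest fixed point of f in [0, 1]. Setting s = f(s):
  8/17·s² + (15/221 − 1)·s + 6/13 = 0
  8/17·s² − (6/13 + 8/17)·s + 6/13 = 0
which factors as (s − 1)·(8/17·s − 6/13) = 0, giving roots s = 1 and s = (6/13)/(8/17) = 51/52.
Mean offspring μ = 15/221 + 2·8/17 = 223/221 > 1 (supercritical), so q < 1. The extinction probability is the smaller root: q = (6/13)/(8/17) = 51/52.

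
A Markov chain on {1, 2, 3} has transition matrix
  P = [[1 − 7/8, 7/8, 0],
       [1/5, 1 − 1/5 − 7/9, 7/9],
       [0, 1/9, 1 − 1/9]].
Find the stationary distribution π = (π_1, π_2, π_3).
π = (1/36, 35/288, 245/288)

This is a birth-death chain on three states, which satisfies detailed balance: π_1 · P_{12} = π_2 · P_{21} and π_2 · P_{23} = π_3 · P_{32}.
From π_1 · 7/8 = π_2 · 1/5: π_2/π_1 = (7/8)/(1/5) = 35/8.
From π_2 · 7/9 = π_3 · 1/9: π_3/π_2 = (7/9)/(1/9) = 7.
Take π_1 proportional to 1; then unnormalized π = (1, 35/8, 245/8). Normalize by dividing by the sum 36:
  π = (1/36, 35/288, 245/288).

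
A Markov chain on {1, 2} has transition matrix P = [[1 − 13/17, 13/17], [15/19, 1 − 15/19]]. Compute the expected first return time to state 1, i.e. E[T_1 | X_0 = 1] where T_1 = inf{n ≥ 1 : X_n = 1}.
E[T_1 | X_0 = 1] = 1/π_1 = 502/255

For an irreducible recurrent Markov chain with stationary distribution π, E[T_i | X_0 = i] = 1/π_i (Kac's formula). Here π_1 = (15/19)/(13/17 + 15/19) = (15/19)/(502/323) = 255/502, so E[T_1 | X_0 = 1] = 1/π_1 = (13/17 + 15/19)/(15/19) = (502/323)/(15/19) = 502/255.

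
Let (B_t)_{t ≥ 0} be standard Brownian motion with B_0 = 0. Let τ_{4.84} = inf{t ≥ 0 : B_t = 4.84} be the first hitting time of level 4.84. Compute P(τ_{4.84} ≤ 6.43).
P(τ_{4.84} ≤ 6.43) = 2(1 − Φ(4.84/√6.43)) = 2(1 − Φ(1.9087)) ≈ 0.0563

By the reflection principle for standard BM, P(τ_b ≤ t) = 2 · P(B_t ≥ b). Since B_t ~ N(0, t), P(B_t ≥ 4.84) = 1 − Φ(4.84/√t) = 1 − Φ(4.84/√6.43) = 1 − Φ(1.9087) ≈ 0.02815. Doubling: P(τ_{4.84} ≤ 6.43) ≈ 2 · 0.02815 = 0.05630 ≈ 0.0563.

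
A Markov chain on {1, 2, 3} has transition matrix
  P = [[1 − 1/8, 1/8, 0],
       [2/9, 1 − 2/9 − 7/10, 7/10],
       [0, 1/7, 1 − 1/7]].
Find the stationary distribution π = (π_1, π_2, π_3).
π = (160/691, 90/691, 441/691)

This is a birth-death chain on three states, which satisfies detailed balance: π_1 · P_{12} = π_2 · P_{21} and π_2 · P_{23} = π_3 · P_{32}.
From π_1 · 1/8 = π_2 · 2/9: π_2/π_1 = (1/8)/(2/9) = 9/16.
From π_2 · 7/10 = π_3 · 1/7: π_3/π_2 = (7/10)/(1/7) = 49/10.
Take π_1 proportional to 1; then unnormalized π = (1, 9/16, 441/160). Normalize by dividing by the sum 691/160:
  π = (160/691, 90/691, 441/691).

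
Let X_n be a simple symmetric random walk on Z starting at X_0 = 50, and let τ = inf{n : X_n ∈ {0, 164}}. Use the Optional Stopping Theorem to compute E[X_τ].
E[X_τ] = 50

X_n is a martingale and τ is a bounded-mean stopping time (indeed τ is finite a.s. with bounded expectation since the walk is in a bounded region). By the OST, E[X_τ] = E[X_0] = 50. Equivalently: E[X_τ] = 164 · P(hit 164 first) + 0 · P(hit 0 first) = 164 · (50/164) = 50.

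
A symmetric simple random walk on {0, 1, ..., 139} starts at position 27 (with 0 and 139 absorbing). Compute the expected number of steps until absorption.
E[τ | X_0 = 27] = 3024

Let v_k = E[τ | X_0 = k]. Boundary: v_0 = v_139 = 0. Recurrence: v_k = 1 + (v_{k-1} + v_{k+1})/2 for 1 ≤ k ≤ 138. The particular solution to v_k − (v_{k-1} + v_{k+1})/2 = 1 is v_k = −k^2. Adding homogeneous solution A + B k and matching boundaries gives v_k = k (139 − k). Substituting k = 27: v_27 = 27 · 112 = 3024.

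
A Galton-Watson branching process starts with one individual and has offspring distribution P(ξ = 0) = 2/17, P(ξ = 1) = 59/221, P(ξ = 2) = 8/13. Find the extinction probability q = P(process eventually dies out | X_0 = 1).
q = 13/68

The pgf is f(s) = 2/17 + 59/221·s + 8/13·s². The extinction probability q is the smallest fixed point of f in [0, 1]. Setting s = f(s):
  8/13·s² + (59/221 − 1)·s + 2/17 = 0
  8/13·s² − (2/17 + 8/13)·s + 2/17 = 0
which factors as (s − 1)·(8/13·s − 2/17) = 0, giving roots s = 1 and s = (2/17)/(8/13) = 13/68.
Mean offspring μ = 59/221 + 2·8/13 = 331/221 > 1 (supercritical), so q < 1. The extinction probability is the smaller root: q = (2/17)/(8/13) = 13/68.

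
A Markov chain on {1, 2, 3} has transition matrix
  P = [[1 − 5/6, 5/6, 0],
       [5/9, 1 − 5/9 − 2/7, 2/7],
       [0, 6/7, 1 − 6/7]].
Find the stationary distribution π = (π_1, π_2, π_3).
π = (1/3, 1/2, 1/6)

This is a birth-death chain on three states, which satisfies detailed balance: π_1 · P_{12} = π_2 · P_{21} and π_2 · P_{23} = π_3 · P_{32}.
From π_1 · 5/6 = π_2 · 5/9: π_2/π_1 = (5/6)/(5/9) = 3/2.
From π_2 · 2/7 = π_3 · 6/7: π_3/π_2 = (2/7)/(6/7) = 1/3.
Take π_1 proportional to 1; then unnormalized π = (1, 3/2, 1/2). Normalize by dividing by the sum 3:
  π = (1/3, 1/2, 1/6).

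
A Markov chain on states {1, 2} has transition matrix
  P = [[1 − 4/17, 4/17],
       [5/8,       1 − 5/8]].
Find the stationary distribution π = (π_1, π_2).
π_1 = 85/117, π_2 = 32/117

Solve πP = π with π_1 + π_2 = 1. From πP = π: π_1 · (1 − 4/17) + π_2 · 5/8 = π_1 ⇒ π_2 · 5/8 = π_1 · 4/17 ⇒ π_2/π_1 = (4/17)/(5/8) = 32/85. Together with π_1 + π_2 = 1:
  π_1 = (5/8)/(4/17 + 5/8) = (5/8)/(117/136) = 85/117,
  π_2 = (4/17)/(4/17 + 5/8) = (4/17)/(117/136) = 32/117.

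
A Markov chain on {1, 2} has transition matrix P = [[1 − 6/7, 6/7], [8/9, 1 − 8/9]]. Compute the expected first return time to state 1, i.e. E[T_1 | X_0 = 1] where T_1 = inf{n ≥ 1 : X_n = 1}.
E[T_1 | X_0 = 1] = 1/π_1 = 55/28

For an irreducible recurrent Markov chain with stationary distribution π, E[T_i | X_0 = i] = 1/π_i (Kac's formula). Here π_1 = (8/9)/(6/7 + 8/9) = (8/9)/(110/63) = 28/55, so E[T_1 | X_0 = 1] = 1/π_1 = (6/7 + 8/9)/(8/9) = (110/63)/(8/9) = 55/28.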